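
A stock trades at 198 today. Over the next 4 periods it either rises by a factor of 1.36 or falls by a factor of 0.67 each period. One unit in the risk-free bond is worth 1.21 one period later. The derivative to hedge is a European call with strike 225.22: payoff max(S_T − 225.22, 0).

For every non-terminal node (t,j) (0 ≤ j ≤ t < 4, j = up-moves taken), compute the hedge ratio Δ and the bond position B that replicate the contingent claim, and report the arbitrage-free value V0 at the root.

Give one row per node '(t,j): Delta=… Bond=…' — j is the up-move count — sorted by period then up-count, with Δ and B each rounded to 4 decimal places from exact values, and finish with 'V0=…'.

Under the risk-neutral measure, an up-move has probability p* = (R−d)/(u−d) = 0.7826 and values discount at R = 1.21.
Terminal payoffs: V(4,0)=0.0000, V(4,1)=0.0000, V(4,2)=0.0000, V(4,3)=108.4804, V(4,4)=452.1420
Node (3,0) S=59.5511: V=(p*·0.0000+(1−p*)·0.0000)/1.21=0.0000; Δ=(0.0000−0.0000)/(80.9895−39.8992)=0.0000; B=V−Δ·S=0.0000
Node (3,1) S=120.8798: V=(p*·0.0000+(1−p*)·0.0000)/1.21=0.0000; Δ=(0.0000−0.0000)/(164.3965−80.9895)=0.0000; B=V−Δ·S=0.0000
Node (3,2) S=245.3679: V=(p*·108.4804+(1−p*)·0.0000)/1.21=70.1634; Δ=(108.4804−0.0000)/(333.7004−164.3965)=0.6407; B=V−Δ·S=-87.0546
Node (3,3) S=498.0603: V=(p*·452.1420+(1−p*)·108.4804)/1.21=311.9281; Δ=(452.1420−108.4804)/(677.3620−333.7004)=1.0000; B=V−Δ·S=-186.1322
Node (2,0) S=88.8822: V=(p*·0.0000+(1−p*)·0.0000)/1.21=0.0000; Δ=(0.0000−0.0000)/(120.8798−59.5511)=0.0000; B=V−Δ·S=0.0000
Node (2,1) S=180.4176: V=(p*·70.1634+(1−p*)·0.0000)/1.21=45.3806; Δ=(70.1634−0.0000)/(245.3679−120.8798)=0.5636; B=V−Δ·S=-56.3055
Node (2,2) S=366.2208: V=(p*·311.9281+(1−p*)·70.1634)/1.21=214.3558; Δ=(311.9281−70.1634)/(498.0603−245.3679)=0.9568; B=V−Δ·S=-136.0278
Node (1,0) S=132.6600: V=(p*·45.3806+(1−p*)·0.0000)/1.21=29.3514; Δ=(45.3806−0.0000)/(180.4176−88.8822)=0.4958; B=V−Δ·S=-36.4175
Node (1,1) S=269.2800: V=(p*·214.3558+(1−p*)·45.3806)/1.21=146.7951; Δ=(214.3558−45.3806)/(366.2208−180.4176)=0.9094; B=V−Δ·S=-98.0966
Node (0,0) S=198.0000: V=(p*·146.7951+(1−p*)·29.3514)/1.21=100.2181; Δ=(146.7951−29.3514)/(269.2800−132.6600)=0.8596; B=V−Δ·S=-69.9901
The time-0 hedge costs 100.2181, which is the no-arbitrage price.

(0,0): Delta=0.8596 Bond=-69.9901
(1,0): Delta=0.4958 Bond=-36.4175
(1,1): Delta=0.9094 Bond=-98.0966
(2,0): Delta=0.0000 Bond=0.0000
(2,1): Delta=0.5636 Bond=-56.3055
(2,2): Delta=0.9568 Bond=-136.0278
(3,0): Delta=0.0000 Bond=0.0000
(3,1): Delta=0.0000 Bond=0.0000
(3,2): Delta=0.6407 Bond=-87.0546
(3,3): Delta=1.0000 Bond=-186.1322
V0=100.2181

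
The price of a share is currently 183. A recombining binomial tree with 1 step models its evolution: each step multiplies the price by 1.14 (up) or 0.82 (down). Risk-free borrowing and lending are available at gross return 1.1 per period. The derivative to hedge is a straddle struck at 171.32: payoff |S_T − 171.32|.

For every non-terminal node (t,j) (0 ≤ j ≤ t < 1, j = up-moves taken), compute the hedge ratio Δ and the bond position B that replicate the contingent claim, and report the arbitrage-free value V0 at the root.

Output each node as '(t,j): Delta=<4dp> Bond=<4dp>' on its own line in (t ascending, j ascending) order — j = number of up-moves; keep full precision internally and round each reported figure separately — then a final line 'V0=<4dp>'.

The replicating-portfolio and risk-neutral prices coincide; use p* = (1.1−0.82)/(1.14−0.82) = 0.8750 for the latter.
Payoff layer (t=1): V(1,0)=21.2600, V(1,1)=37.3000
(0,0): S=183.0000. Δ = (V_up−V_dn)/(S_up−S_dn) = (37.3000−21.2600)/(208.6200−150.0600) = 0.2739. V = [p*·37.3000 + (1−p*)·21.2600]/1.1 = 32.0864. B = V − Δ·S = -18.0386.
Self-financing check: at every node Δ·S+B equals the discounted successor values.

(0,0): Delta=0.2739 Bond=-18.0386
V0=32.0864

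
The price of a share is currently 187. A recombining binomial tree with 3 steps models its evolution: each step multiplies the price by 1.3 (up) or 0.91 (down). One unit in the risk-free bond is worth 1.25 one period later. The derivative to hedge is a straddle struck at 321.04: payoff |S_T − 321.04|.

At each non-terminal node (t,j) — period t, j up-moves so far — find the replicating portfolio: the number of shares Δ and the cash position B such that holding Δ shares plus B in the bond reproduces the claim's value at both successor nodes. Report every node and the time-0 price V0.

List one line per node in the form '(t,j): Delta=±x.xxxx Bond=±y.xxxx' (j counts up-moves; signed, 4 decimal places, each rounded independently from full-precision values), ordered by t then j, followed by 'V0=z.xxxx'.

(0,0): Delta=0.1979 Bond=1.3014
(1,0): Delta=-1.0000 Bond=205.4656
(1,1): Delta=0.3212 Bond=-28.3495
(2,0): Delta=-1.0000 Bond=256.8320
(2,1): Delta=-1.0000 Bond=256.8320
(2,2): Delta=0.4572 Bond=-78.4176
V0=38.3001

Under the risk-neutral measure, an up-move has probability p* = (R−d)/(u−d) = 0.8718 and values discount at R = 1.25.
Terminal values V(3,·): V(3,0)=180.1222, V(3,1)=119.7289, V(3,2)=33.4527, V(3,3)=89.7990
(2,0): S=154.8547. Δ = (V_up−V_dn)/(S_up−S_dn) = (119.7289−180.1222)/(201.3111−140.9178) = -1.0000. V = [p*·119.7289 + (1−p*)·180.1222]/1.25 = 101.9773. B = V − Δ·S = 256.8320.
(2,1): S=221.2210. Δ = (V_up−V_dn)/(S_up−S_dn) = (33.4527−119.7289)/(287.5873−201.3111) = -1.0000. V = [p*·33.4527 + (1−p*)·119.7289]/1.25 = 35.6110. B = V − Δ·S = 256.8320.
(2,2): S=316.0300. Δ = (V_up−V_dn)/(S_up−S_dn) = (89.7990−33.4527)/(410.8390−287.5873) = 0.4572. V = [p*·89.7990 + (1−p*)·33.4527]/1.25 = 66.0601. B = V − Δ·S = -78.4176.
(1,0): S=170.1700. Δ = (V_up−V_dn)/(S_up−S_dn) = (35.6110−101.9773)/(221.2210−154.8547) = -1.0000. V = [p*·35.6110 + (1−p*)·101.9773]/1.25 = 35.2956. B = V − Δ·S = 205.4656.
(1,1): S=243.1000. Δ = (V_up−V_dn)/(S_up−S_dn) = (66.0601−35.6110)/(316.0300−221.2210) = 0.3212. V = [p*·66.0601 + (1−p*)·35.6110]/1.25 = 49.7251. B = V − Δ·S = -28.3495.
(0,0): S=187.0000. Δ = (V_up−V_dn)/(S_up−S_dn) = (49.7251−35.2956)/(243.1000−170.1700) = 0.1979. V = [p*·49.7251 + (1−p*)·35.2956]/1.25 = 38.3001. B = V − Δ·S = 1.3014.
Root portfolio cost Δ·187+B reproduces V0=38.3001.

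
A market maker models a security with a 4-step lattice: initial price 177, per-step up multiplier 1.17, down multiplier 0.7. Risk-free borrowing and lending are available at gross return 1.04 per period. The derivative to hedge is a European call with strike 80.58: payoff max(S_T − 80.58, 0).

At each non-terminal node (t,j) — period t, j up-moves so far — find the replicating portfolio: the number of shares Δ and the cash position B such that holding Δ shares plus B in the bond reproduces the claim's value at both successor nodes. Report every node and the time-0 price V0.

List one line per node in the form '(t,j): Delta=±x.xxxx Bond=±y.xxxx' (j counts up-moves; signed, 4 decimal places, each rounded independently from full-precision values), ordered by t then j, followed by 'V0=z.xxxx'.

(0,0): Delta=0.9766 Bond=-64.0492
(1,0): Delta=0.9047 Bond=-57.6989
(1,1): Delta=0.9931 Bond=-70.0187
(2,0): Delta=0.6509 Bond=-37.9969
(2,1): Delta=0.9627 Bond=-68.4224
(2,2): Delta=1.0000 Bond=-74.5007
(3,0): Delta=0.0000 Bond=0.0000
(3,1): Delta=0.7998 Bond=-54.6262
(3,2): Delta=1.0000 Bond=-77.4808
(3,3): Delta=1.0000 Bond=-77.4808
V0=108.8102

Risk-neutral probability p* = (R−d)/(u−d) = (1.04−0.7)/(1.17−0.7) = 0.7234.
Terminal payoffs: V(4,0)=0.0000, V(4,1)=0.0000, V(4,2)=38.1447, V(4,3)=117.8599, V(4,4)=251.0980
  t=3,j=0: stock 60.7110 → up 71.0319 (V=0.0000), down 42.4977 (V=0.0000). Price 0.0000; hedge Δ=0.0000, bond B=0.0000.
  t=3,j=1: stock 101.4741 → up 118.7247 (V=38.1447), down 71.0319 (V=0.0000). Price 26.5327; hedge Δ=0.7998, bond B=-54.6262.
  t=3,j=2: stock 169.6067 → up 198.4399 (V=117.8599), down 118.7247 (V=38.1447). Price 92.1259; hedge Δ=1.0000, bond B=-77.4808.
  t=3,j=3: stock 283.4855 → up 331.6780 (V=251.0980), down 198.4399 (V=117.8599). Price 206.0047; hedge Δ=1.0000, bond B=-77.4808.
  t=2,j=0: stock 86.7300 → up 101.4741 (V=26.5327), down 60.7110 (V=0.0000). Price 18.4557; hedge Δ=0.6509, bond B=-37.9969.
  t=2,j=1: stock 144.9630 → up 169.6067 (V=92.1259), down 101.4741 (V=26.5327). Price 71.1376; hedge Δ=0.9627, bond B=-68.4224.
  t=2,j=2: stock 242.2953 → up 283.4855 (V=206.0047), down 169.6067 (V=92.1259). Price 167.7946; hedge Δ=1.0000, bond B=-74.5007.
  t=1,j=0: stock 123.9000 → up 144.9630 (V=71.1376), down 86.7300 (V=18.4557). Price 54.3904; hedge Δ=0.9047, bond B=-57.6989.
  t=1,j=1: stock 207.0900 → up 242.2953 (V=167.7946), down 144.9630 (V=71.1376). Price 135.6343; hedge Δ=0.9931, bond B=-70.0187.
  t=0,j=0: stock 177.0000 → up 207.0900 (V=135.6343), down 123.9000 (V=54.3904). Price 108.8102; hedge Δ=0.9766, bond B=-64.0492.
Root portfolio cost Δ·177+B reproduces V0=108.8102.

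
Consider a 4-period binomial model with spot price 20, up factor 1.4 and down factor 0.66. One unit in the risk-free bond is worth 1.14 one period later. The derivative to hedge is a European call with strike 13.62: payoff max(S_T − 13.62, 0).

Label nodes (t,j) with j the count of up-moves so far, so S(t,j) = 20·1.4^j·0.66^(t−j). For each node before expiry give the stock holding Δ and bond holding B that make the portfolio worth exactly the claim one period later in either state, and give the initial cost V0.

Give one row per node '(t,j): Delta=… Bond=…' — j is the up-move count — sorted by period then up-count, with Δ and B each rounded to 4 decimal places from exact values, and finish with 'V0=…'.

(0,0): Delta=0.9306 Bond=-6.2155
(1,0): Delta=0.7586 Bond=-4.8161
(1,1): Delta=0.9745 Bond=-8.3150
(2,0): Delta=0.3050 Bond=-1.5382
(2,1): Delta=0.8745 Bond=-7.6311
(2,2): Delta=1.0000 Bond=-10.4801
(3,0): Delta=0.0000 Bond=0.0000
(3,1): Delta=0.3829 Bond=-2.7035
(3,2): Delta=1.0000 Bond=-11.9474
(3,3): Delta=1.0000 Bond=-11.9474
V0=12.3957

Since d<R<u, set p* = (R−d)/(u−d) = 0.6486; price each node as the discounted p*-expectation of its children.
Terminal values V(4,·): V(4,0)=0.0000, V(4,1)=0.0000, V(4,2)=3.4555, V(4,3)=22.6008, V(4,4)=63.2120
(3,0): S=5.7499. Δ = (V_up−V_dn)/(S_up−S_dn) = (0.0000−0.0000)/(8.0499−3.7949) = 0.0000. V = [p*·0.0000 + (1−p*)·0.0000]/1.14 = 0.0000. B = V − Δ·S = 0.0000.
(3,1): S=12.1968. Δ = (V_up−V_dn)/(S_up−S_dn) = (3.4555−0.0000)/(17.0755−8.0499) = 0.3829. V = [p*·3.4555 + (1−p*)·0.0000]/1.14 = 1.9662. B = V − Δ·S = -2.7035.
(3,2): S=25.8720. Δ = (V_up−V_dn)/(S_up−S_dn) = (22.6008−3.4555)/(36.2208−17.0755) = 1.0000. V = [p*·22.6008 + (1−p*)·3.4555]/1.14 = 13.9246. B = V − Δ·S = -11.9474.
(3,3): S=54.8800. Δ = (V_up−V_dn)/(S_up−S_dn) = (63.2120−22.6008)/(76.8320−36.2208) = 1.0000. V = [p*·63.2120 + (1−p*)·22.6008]/1.14 = 42.9326. B = V − Δ·S = -11.9474.
(2,0): S=8.7120. Δ = (V_up−V_dn)/(S_up−S_dn) = (1.9662−0.0000)/(12.1968−5.7499) = 0.3050. V = [p*·1.9662 + (1−p*)·0.0000]/1.14 = 1.1187. B = V − Δ·S = -1.5382.
(2,1): S=18.4800. Δ = (V_up−V_dn)/(S_up−S_dn) = (13.9246−1.9662)/(25.8720−12.1968) = 0.8745. V = [p*·13.9246 + (1−p*)·1.9662]/1.14 = 8.5290. B = V − Δ·S = -7.6311.
(2,2): S=39.2000. Δ = (V_up−V_dn)/(S_up−S_dn) = (42.9326−13.9246)/(54.8800−25.8720) = 1.0000. V = [p*·42.9326 + (1−p*)·13.9246]/1.14 = 28.7199. B = V − Δ·S = -10.4801.
(1,0): S=13.2000. Δ = (V_up−V_dn)/(S_up−S_dn) = (8.5290−1.1187)/(18.4800−8.7120) = 0.7586. V = [p*·8.5290 + (1−p*)·1.1187]/1.14 = 5.1977. B = V − Δ·S = -4.8161.
(1,1): S=28.0000. Δ = (V_up−V_dn)/(S_up−S_dn) = (28.7199−8.5290)/(39.2000−18.4800) = 0.9745. V = [p*·28.7199 + (1−p*)·8.5290]/1.14 = 18.9700. B = V − Δ·S = -8.3150.
(0,0): S=20.0000. Δ = (V_up−V_dn)/(S_up−S_dn) = (18.9700−5.1977)/(28.0000−13.2000) = 0.9306. V = [p*·18.9700 + (1−p*)·5.1977]/1.14 = 12.3957. B = V − Δ·S = -6.2155.
Each (Δ,B) replicates both successor values, so the strategy is self-financing and V0 is arbitrage-free.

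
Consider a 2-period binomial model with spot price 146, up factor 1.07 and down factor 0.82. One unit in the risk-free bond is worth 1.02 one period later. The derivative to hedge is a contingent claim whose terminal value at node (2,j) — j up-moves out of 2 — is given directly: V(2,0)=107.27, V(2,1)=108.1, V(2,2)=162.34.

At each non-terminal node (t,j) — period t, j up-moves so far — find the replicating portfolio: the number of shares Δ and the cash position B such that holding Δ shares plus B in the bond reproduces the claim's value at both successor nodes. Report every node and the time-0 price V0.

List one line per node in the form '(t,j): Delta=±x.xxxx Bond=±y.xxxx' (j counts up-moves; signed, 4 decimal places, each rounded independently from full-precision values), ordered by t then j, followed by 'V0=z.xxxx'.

No-arbitrage ⇒ martingale measure with p* = (R−d)/(u−d) = 0.8000.
At expiry t=2: V(2,0)=107.2700, V(2,1)=108.1000, V(2,2)=162.3400
(1,0): S=119.7200. Δ = (V_up−V_dn)/(S_up−S_dn) = (108.1000−107.2700)/(128.1004−98.1704) = 0.0277. V = [p*·108.1000 + (1−p*)·107.2700]/1.02 = 105.8176. B = V − Δ·S = 102.4976.
(1,1): S=156.2200. Δ = (V_up−V_dn)/(S_up−S_dn) = (162.3400−108.1000)/(167.1554−128.1004) = 1.3888. V = [p*·162.3400 + (1−p*)·108.1000]/1.02 = 148.5216. B = V − Δ·S = -68.4384.
(0,0): S=146.0000. Δ = (V_up−V_dn)/(S_up−S_dn) = (148.5216−105.8176)/(156.2200−119.7200) = 1.1700. V = [p*·148.5216 + (1−p*)·105.8176]/1.02 = 137.2361. B = V − Δ·S = -33.5796.
Self-financing check: at every node Δ·S+B equals the discounted successor values.

(0,0): Delta=1.1700 Bond=-33.5796
(1,0): Delta=0.0277 Bond=102.4976
(1,1): Delta=1.3888 Bond=-68.4384
V0=137.2361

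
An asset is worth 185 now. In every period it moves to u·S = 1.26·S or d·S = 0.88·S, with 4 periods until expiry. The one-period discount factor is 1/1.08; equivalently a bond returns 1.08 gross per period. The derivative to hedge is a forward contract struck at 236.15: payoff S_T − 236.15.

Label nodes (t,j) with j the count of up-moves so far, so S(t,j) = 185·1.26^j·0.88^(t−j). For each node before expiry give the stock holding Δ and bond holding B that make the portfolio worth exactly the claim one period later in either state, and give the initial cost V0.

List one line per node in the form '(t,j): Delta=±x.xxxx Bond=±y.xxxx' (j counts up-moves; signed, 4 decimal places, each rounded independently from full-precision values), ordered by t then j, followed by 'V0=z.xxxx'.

Under the risk-neutral measure, an up-move has probability p* = (R−d)/(u−d) = 0.5263 and values discount at R = 1.08.
Payoff layer (t=4): V(4,0)=-125.2064, V(4,1)=-77.2989, V(4,2)=-8.7041, V(4,3)=89.5112, V(4,4)=230.1376
  t=3,j=0: stock 126.0723 → up 158.8511 (V=-77.2989), down 110.9436 (V=-125.2064). Price -92.5851; hedge Δ=1.0000, bond B=-218.6574.
  t=3,j=1: stock 180.5126 → up 227.4459 (V=-8.7041), down 158.8511 (V=-77.2989). Price -38.1448; hedge Δ=1.0000, bond B=-218.6574.
  t=3,j=2: stock 258.4613 → up 325.6612 (V=89.5112), down 227.4459 (V=-8.7041). Price 39.8039; hedge Δ=1.0000, bond B=-218.6574.
  t=3,j=3: stock 370.0696 → up 466.2876 (V=230.1376), down 325.6612 (V=89.5112). Price 151.4122; hedge Δ=1.0000, bond B=-218.6574.
  t=2,j=0: stock 143.2640 → up 180.5126 (V=-38.1448), down 126.0723 (V=-92.5851). Price -59.1966; hedge Δ=1.0000, bond B=-202.4606.
  t=2,j=1: stock 205.1280 → up 258.4613 (V=39.8039), down 180.5126 (V=-38.1448). Price 2.6674; hedge Δ=1.0000, bond B=-202.4606.
  t=2,j=2: stock 293.7060 → up 370.0696 (V=151.4122), down 258.4613 (V=39.8039). Price 91.2454; hedge Δ=1.0000, bond B=-202.4606.
  t=1,j=0: stock 162.8000 → up 205.1280 (V=2.6674), down 143.2640 (V=-59.1966). Price -24.6635; hedge Δ=1.0000, bond B=-187.4635.
  t=1,j=1: stock 233.1000 → up 293.7060 (V=91.2454), down 205.1280 (V=2.6674). Price 45.6365; hedge Δ=1.0000, bond B=-187.4635.
  t=0,j=0: stock 185.0000 → up 233.1000 (V=45.6365), down 162.8000 (V=-24.6635). Price 11.4227; hedge Δ=1.0000, bond B=-173.5773.
Check: Δ(0,0)·S0 + B(0,0) = 11.4227 = V0.

(0,0): Delta=1.0000 Bond=-173.5773
(1,0): Delta=1.0000 Bond=-187.4635
(1,1): Delta=1.0000 Bond=-187.4635
(2,0): Delta=1.0000 Bond=-202.4606
(2,1): Delta=1.0000 Bond=-202.4606
(2,2): Delta=1.0000 Bond=-202.4606
(3,0): Delta=1.0000 Bond=-218.6574
(3,1): Delta=1.0000 Bond=-218.6574
(3,2): Delta=1.0000 Bond=-218.6574
(3,3): Delta=1.0000 Bond=-218.6574
V0=11.4227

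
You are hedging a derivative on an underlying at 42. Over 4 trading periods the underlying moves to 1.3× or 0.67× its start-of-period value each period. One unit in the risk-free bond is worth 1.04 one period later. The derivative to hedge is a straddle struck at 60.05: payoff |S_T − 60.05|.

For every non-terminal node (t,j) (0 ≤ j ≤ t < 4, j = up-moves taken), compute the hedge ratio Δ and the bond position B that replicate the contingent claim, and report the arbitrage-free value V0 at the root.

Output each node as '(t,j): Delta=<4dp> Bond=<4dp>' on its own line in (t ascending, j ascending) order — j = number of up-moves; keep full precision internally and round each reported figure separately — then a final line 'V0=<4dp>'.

The replicating-portfolio and risk-neutral prices coincide; use p* = (1.04−0.67)/(1.3−0.67) = 0.5873 for the latter.
At expiry t=4: V(4,0)=51.5865, V(4,1)=43.6283, V(4,2)=28.1871, V(4,3)=1.7736, V(4,4)=59.9062
  t=3,j=0: stock 12.6320 → up 16.4217 (V=43.6283), down 8.4635 (V=51.5865). Price 45.1083; hedge Δ=-1.0000, bond B=57.7404.
  t=3,j=1: stock 24.5099 → up 31.8629 (V=28.1871), down 16.4217 (V=43.6283). Price 33.2304; hedge Δ=-1.0000, bond B=57.7404.
  t=3,j=2: stock 47.5566 → up 61.8236 (V=1.7736), down 31.8629 (V=28.1871). Price 12.1869; hedge Δ=-0.8816, bond B=54.1131.
  t=3,j=3: stock 92.2740 → up 119.9562 (V=59.9062), down 61.8236 (V=1.7736). Price 34.5336; hedge Δ=1.0000, bond B=-57.7404.
  t=2,j=0: stock 18.8538 → up 24.5099 (V=33.2304), down 12.6320 (V=45.1083). Price 36.6658; hedge Δ=-1.0000, bond B=55.5196.
  t=2,j=1: stock 36.5820 → up 47.5566 (V=12.1869), down 24.5099 (V=33.2304). Price 20.0688; hedge Δ=-0.9131, bond B=53.4712.
  t=2,j=2: stock 70.9800 → up 92.2740 (V=34.5336), down 47.5566 (V=12.1869). Price 24.3377; hedge Δ=0.4997, bond B=-11.1333.
  t=1,j=0: stock 28.1400 → up 36.5820 (V=20.0688), down 18.8538 (V=36.6658). Price 25.8830; hedge Δ=-0.9362, bond B=52.2275.
  t=1,j=1: stock 54.6000 → up 70.9800 (V=24.3377), down 36.5820 (V=20.0688). Price 21.7076; hedge Δ=0.1241, bond B=14.9316.
  t=0,j=0: stock 42.0000 → up 54.6000 (V=21.7076), down 28.1400 (V=25.8830). Price 22.5296; hedge Δ=-0.1578, bond B=29.1573.
The time-0 hedge costs 22.5296, which is the no-arbitrage price.

(0,0): Delta=-0.1578 Bond=29.1573
(1,0): Delta=-0.9362 Bond=52.2275
(1,1): Delta=0.1241 Bond=14.9316
(2,0): Delta=-1.0000 Bond=55.5196
(2,1): Delta=-0.9131 Bond=53.4712
(2,2): Delta=0.4997 Bond=-11.1333
(3,0): Delta=-1.0000 Bond=57.7404
(3,1): Delta=-1.0000 Bond=57.7404
(3,2): Delta=-0.8816 Bond=54.1131
(3,3): Delta=1.0000 Bond=-57.7404
V0=22.5296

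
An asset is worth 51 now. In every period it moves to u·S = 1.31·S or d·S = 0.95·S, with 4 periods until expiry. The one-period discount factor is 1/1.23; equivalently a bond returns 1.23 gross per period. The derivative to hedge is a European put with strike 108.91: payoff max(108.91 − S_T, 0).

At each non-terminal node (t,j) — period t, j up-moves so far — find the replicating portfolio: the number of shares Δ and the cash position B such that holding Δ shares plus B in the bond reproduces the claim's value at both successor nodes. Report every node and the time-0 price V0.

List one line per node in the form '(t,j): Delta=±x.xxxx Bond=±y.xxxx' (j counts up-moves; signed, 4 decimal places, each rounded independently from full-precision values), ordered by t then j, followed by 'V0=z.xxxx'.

(0,0): Delta=-0.4315 Bond=25.1899
(1,0): Delta=-0.9998 Bond=58.5179
(1,1): Delta=-0.3137 Bond=23.1167
(2,0): Delta=-1.0000 Bond=71.9876
(2,1): Delta=-0.9997 Bond=71.9740
(2,2): Delta=-0.1716 Bond=15.9934
(3,0): Delta=-1.0000 Bond=88.5447
(3,1): Delta=-1.0000 Bond=88.5447
(3,2): Delta=-0.9997 Bond=88.5232
(3,3): Delta=0.0000 Bond=0.0000
V0=3.1851

No-arbitrage ⇒ martingale measure with p* = (R−d)/(u−d) = 0.7778.
At expiry t=4: V(4,0)=67.3702, V(4,1)=51.6288, V(4,2)=29.9222, V(4,3)=0.0000, V(4,4)=0.0000
(3,0): S=43.7261. Δ = (V_up−V_dn)/(S_up−S_dn) = (51.6288−67.3702)/(57.2812−41.5398) = -1.0000. V = [p*·51.6288 + (1−p*)·67.3702]/1.23 = 44.8186. B = V − Δ·S = 88.5447.
(3,1): S=60.2960. Δ = (V_up−V_dn)/(S_up−S_dn) = (29.9222−51.6288)/(78.9878−57.2812) = -1.0000. V = [p*·29.9222 + (1−p*)·51.6288]/1.23 = 28.2487. B = V − Δ·S = 88.5447.
(3,2): S=83.1450. Δ = (V_up−V_dn)/(S_up−S_dn) = (0.0000−29.9222)/(108.9200−78.9878) = -0.9997. V = [p*·0.0000 + (1−p*)·29.9222]/1.23 = 5.4060. B = V − Δ·S = 88.5232.
(3,3): S=114.6526. Δ = (V_up−V_dn)/(S_up−S_dn) = (0.0000−0.0000)/(150.1950−108.9200) = 0.0000. V = [p*·0.0000 + (1−p*)·0.0000]/1.23 = 0.0000. B = V − Δ·S = 0.0000.
(2,0): S=46.0275. Δ = (V_up−V_dn)/(S_up−S_dn) = (28.2487−44.8186)/(60.2960−43.7261) = -1.0000. V = [p*·28.2487 + (1−p*)·44.8186]/1.23 = 25.9601. B = V − Δ·S = 71.9876.
(2,1): S=63.4695. Δ = (V_up−V_dn)/(S_up−S_dn) = (5.4060−28.2487)/(83.1450−60.2960) = -0.9997. V = [p*·5.4060 + (1−p*)·28.2487]/1.23 = 8.5221. B = V − Δ·S = 71.9740.
(2,2): S=87.5211. Δ = (V_up−V_dn)/(S_up−S_dn) = (0.0000−5.4060)/(114.6526−83.1450) = -0.1716. V = [p*·0.0000 + (1−p*)·5.4060]/1.23 = 0.9767. B = V − Δ·S = 15.9934.
(1,0): S=48.4500. Δ = (V_up−V_dn)/(S_up−S_dn) = (8.5221−25.9601)/(63.4695−46.0275) = -0.9998. V = [p*·8.5221 + (1−p*)·25.9601]/1.23 = 10.0790. B = V − Δ·S = 58.5179.
(1,1): S=66.8100. Δ = (V_up−V_dn)/(S_up−S_dn) = (0.9767−8.5221)/(87.5211−63.4695) = -0.3137. V = [p*·0.9767 + (1−p*)·8.5221]/1.23 = 2.1573. B = V − Δ·S = 23.1167.
(0,0): S=51.0000. Δ = (V_up−V_dn)/(S_up−S_dn) = (2.1573−10.0790)/(66.8100−48.4500) = -0.4315. V = [p*·2.1573 + (1−p*)·10.0790]/1.23 = 3.1851. B = V − Δ·S = 25.1899.
Root portfolio cost Δ·51+B reproduces V0=3.1851.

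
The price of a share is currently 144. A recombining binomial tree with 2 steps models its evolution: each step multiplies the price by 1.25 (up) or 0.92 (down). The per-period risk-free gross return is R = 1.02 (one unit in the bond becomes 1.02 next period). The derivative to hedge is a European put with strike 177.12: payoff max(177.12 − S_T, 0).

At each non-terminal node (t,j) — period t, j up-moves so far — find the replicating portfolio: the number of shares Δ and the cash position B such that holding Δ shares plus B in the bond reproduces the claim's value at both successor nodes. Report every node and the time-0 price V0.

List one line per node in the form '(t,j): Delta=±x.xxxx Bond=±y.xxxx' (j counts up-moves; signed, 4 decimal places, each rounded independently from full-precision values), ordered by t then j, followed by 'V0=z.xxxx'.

(0,0): Delta=-0.7007 Bond=131.3633
(1,0): Delta=-1.0000 Bond=173.6471
(1,1): Delta=-0.1939 Bond=42.7807
V0=30.4682

Under the risk-neutral measure, an up-move has probability p* = (R−d)/(u−d) = 0.3030 and values discount at R = 1.02.
Payoff layer (t=2): V(2,0)=55.2384, V(2,1)=11.5200, V(2,2)=0.0000
Node (1,0) S=132.4800: V=(p*·11.5200+(1−p*)·55.2384)/1.02=41.1671; Δ=(11.5200−55.2384)/(165.6000−121.8816)=-1.0000; B=V−Δ·S=173.6471
Node (1,1) S=180.0000: V=(p*·0.0000+(1−p*)·11.5200)/1.02=7.8717; Δ=(0.0000−11.5200)/(225.0000−165.6000)=-0.1939; B=V−Δ·S=42.7807
Node (0,0) S=144.0000: V=(p*·7.8717+(1−p*)·41.1671)/1.02=30.4682; Δ=(7.8717−41.1671)/(180.0000−132.4800)=-0.7007; B=V−Δ·S=131.3633
Self-financing check: at every node Δ·S+B equals the discounted successor values.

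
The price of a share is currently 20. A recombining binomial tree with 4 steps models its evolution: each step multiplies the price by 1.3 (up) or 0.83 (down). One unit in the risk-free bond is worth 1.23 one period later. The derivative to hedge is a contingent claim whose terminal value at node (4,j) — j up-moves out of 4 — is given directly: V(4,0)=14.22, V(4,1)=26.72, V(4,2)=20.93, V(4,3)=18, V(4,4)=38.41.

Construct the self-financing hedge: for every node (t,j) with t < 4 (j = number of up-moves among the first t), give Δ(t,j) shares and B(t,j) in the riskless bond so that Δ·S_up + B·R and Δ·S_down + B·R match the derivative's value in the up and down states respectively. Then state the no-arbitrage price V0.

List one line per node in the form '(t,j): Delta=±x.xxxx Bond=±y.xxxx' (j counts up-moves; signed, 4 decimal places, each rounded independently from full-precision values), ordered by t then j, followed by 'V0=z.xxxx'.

The replicating-portfolio and risk-neutral prices coincide; use p* = (1.23−0.83)/(1.3−0.83) = 0.8511 for the latter.
Terminal payoffs: V(4,0)=14.2200, V(4,1)=26.7200, V(4,2)=20.9300, V(4,3)=18.0000, V(4,4)=38.4100
(3,0): S=11.4357. Δ = (V_up−V_dn)/(S_up−S_dn) = (26.7200−14.2200)/(14.8665−9.4917) = 2.3257. V = [p*·26.7200 + (1−p*)·14.2200]/1.23 = 20.2100. B = V − Δ·S = -6.3857.
(3,1): S=17.9114. Δ = (V_up−V_dn)/(S_up−S_dn) = (20.9300−26.7200)/(23.2848−14.8665) = -0.6878. V = [p*·20.9300 + (1−p*)·26.7200]/1.23 = 17.7173. B = V − Δ·S = 30.0365.
(3,2): S=28.0540. Δ = (V_up−V_dn)/(S_up−S_dn) = (18.0000−20.9300)/(36.4702−23.2848) = -0.2222. V = [p*·18.0000 + (1−p*)·20.9300]/1.23 = 14.9889. B = V − Δ·S = 21.2230.
(3,3): S=43.9400. Δ = (V_up−V_dn)/(S_up−S_dn) = (38.4100−18.0000)/(57.1220−36.4702) = 0.9883. V = [p*·38.4100 + (1−p*)·18.0000]/1.23 = 28.7563. B = V − Δ·S = -14.6693.
(2,0): S=13.7780. Δ = (V_up−V_dn)/(S_up−S_dn) = (17.7173−20.2100)/(17.9114−11.4357) = -0.3849. V = [p*·17.7173 + (1−p*)·20.2100]/1.23 = 14.7062. B = V − Δ·S = 20.0097.
(2,1): S=21.5800. Δ = (V_up−V_dn)/(S_up−S_dn) = (14.9889−17.7173)/(28.0540−17.9114) = -0.2690. V = [p*·14.9889 + (1−p*)·17.7173]/1.23 = 12.5165. B = V − Δ·S = 18.3216.
(2,2): S=33.8000. Δ = (V_up−V_dn)/(S_up−S_dn) = (28.7563−14.9889)/(43.9400−28.0540) = 0.8666. V = [p*·28.7563 + (1−p*)·14.9889]/1.23 = 21.7120. B = V − Δ·S = -7.5802.
(1,0): S=16.6000. Δ = (V_up−V_dn)/(S_up−S_dn) = (12.5165−14.7062)/(21.5800−13.7780) = -0.2807. V = [p*·12.5165 + (1−p*)·14.7062]/1.23 = 10.4412. B = V − Δ·S = 15.1000.
(1,1): S=26.0000. Δ = (V_up−V_dn)/(S_up−S_dn) = (21.7120−12.5165)/(33.8000−21.5800) = 0.7525. V = [p*·21.7120 + (1−p*)·12.5165]/1.23 = 16.5386. B = V − Δ·S = -3.0264.
(0,0): S=20.0000. Δ = (V_up−V_dn)/(S_up−S_dn) = (16.5386−10.4412)/(26.0000−16.6000) = 0.6487. V = [p*·16.5386 + (1−p*)·10.4412]/1.23 = 12.7077. B = V − Δ·S = -0.2656.
Each (Δ,B) replicates both successor values, so the strategy is self-financing and V0 is arbitrage-free.

(0,0): Delta=0.6487 Bond=-0.2656
(1,0): Delta=-0.2807 Bond=15.1000
(1,1): Delta=0.7525 Bond=-3.0264
(2,0): Delta=-0.3849 Bond=20.0097
(2,1): Delta=-0.2690 Bond=18.3216
(2,2): Delta=0.8666 Bond=-7.5802
(3,0): Delta=2.3257 Bond=-6.3857
(3,1): Delta=-0.6878 Bond=30.0365
(3,2): Delta=-0.2222 Bond=21.2230
(3,3): Delta=0.9883 Bond=-14.6693
V0=12.7077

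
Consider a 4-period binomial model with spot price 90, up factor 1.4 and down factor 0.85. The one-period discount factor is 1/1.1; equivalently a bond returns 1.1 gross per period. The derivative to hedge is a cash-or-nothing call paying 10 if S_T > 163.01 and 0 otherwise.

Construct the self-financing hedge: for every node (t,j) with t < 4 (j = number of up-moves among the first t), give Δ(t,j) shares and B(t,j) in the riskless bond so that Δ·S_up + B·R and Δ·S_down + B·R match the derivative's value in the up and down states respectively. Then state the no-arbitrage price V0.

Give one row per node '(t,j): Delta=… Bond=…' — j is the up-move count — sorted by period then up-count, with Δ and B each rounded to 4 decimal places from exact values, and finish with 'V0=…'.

(0,0): Delta=0.0513 Bond=-2.9273
(1,0): Delta=0.0406 Bond=-2.3990
(1,1): Delta=0.0591 Bond=-4.2053
(2,0): Delta=0.0000 Bond=0.0000
(2,1): Delta=0.0702 Bond=-5.8056
(2,2): Delta=0.0511 Bond=-3.2102
(3,0): Delta=0.0000 Bond=0.0000
(3,1): Delta=0.0000 Bond=0.0000
(3,2): Delta=0.1213 Bond=-14.0496
(3,3): Delta=0.0000 Bond=9.0909
V0=1.6911

Under the risk-neutral measure, an up-move has probability p* = (R−d)/(u−d) = 0.4545 and values discount at R = 1.1.
Terminal payoffs: V(4,0)=0.0000, V(4,1)=0.0000, V(4,2)=0.0000, V(4,3)=10.0000, V(4,4)=10.0000
Node (3,0) S=55.2712: V=(p*·0.0000+(1−p*)·0.0000)/1.1=0.0000; Δ=(0.0000−0.0000)/(77.3797−46.9806)=0.0000; B=V−Δ·S=0.0000
Node (3,1) S=91.0350: V=(p*·0.0000+(1−p*)·0.0000)/1.1=0.0000; Δ=(0.0000−0.0000)/(127.4490−77.3797)=0.0000; B=V−Δ·S=0.0000
Node (3,2) S=149.9400: V=(p*·10.0000+(1−p*)·0.0000)/1.1=4.1322; Δ=(10.0000−0.0000)/(209.9160−127.4490)=0.1213; B=V−Δ·S=-14.0496
Node (3,3) S=246.9600: V=(p*·10.0000+(1−p*)·10.0000)/1.1=9.0909; Δ=(10.0000−10.0000)/(345.7440−209.9160)=0.0000; B=V−Δ·S=9.0909
Node (2,0) S=65.0250: V=(p*·0.0000+(1−p*)·0.0000)/1.1=0.0000; Δ=(0.0000−0.0000)/(91.0350−55.2712)=0.0000; B=V−Δ·S=0.0000
Node (2,1) S=107.1000: V=(p*·4.1322+(1−p*)·0.0000)/1.1=1.7075; Δ=(4.1322−0.0000)/(149.9400−91.0350)=0.0702; B=V−Δ·S=-5.8056
Node (2,2) S=176.4000: V=(p*·9.0909+(1−p*)·4.1322)/1.1=5.8056; Δ=(9.0909−4.1322)/(246.9600−149.9400)=0.0511; B=V−Δ·S=-3.2102
Node (1,0) S=76.5000: V=(p*·1.7075+(1−p*)·0.0000)/1.1=0.7056; Δ=(1.7075−0.0000)/(107.1000−65.0250)=0.0406; B=V−Δ·S=-2.3990
Node (1,1) S=126.0000: V=(p*·5.8056+(1−p*)·1.7075)/1.1=3.2457; Δ=(5.8056−1.7075)/(176.4000−107.1000)=0.0591; B=V−Δ·S=-4.2053
Node (0,0) S=90.0000: V=(p*·3.2457+(1−p*)·0.7056)/1.1=1.6911; Δ=(3.2457−0.7056)/(126.0000−76.5000)=0.0513; B=V−Δ·S=-2.9273
Each (Δ,B) replicates both successor values, so the strategy is self-financing and V0 is arbitrage-free.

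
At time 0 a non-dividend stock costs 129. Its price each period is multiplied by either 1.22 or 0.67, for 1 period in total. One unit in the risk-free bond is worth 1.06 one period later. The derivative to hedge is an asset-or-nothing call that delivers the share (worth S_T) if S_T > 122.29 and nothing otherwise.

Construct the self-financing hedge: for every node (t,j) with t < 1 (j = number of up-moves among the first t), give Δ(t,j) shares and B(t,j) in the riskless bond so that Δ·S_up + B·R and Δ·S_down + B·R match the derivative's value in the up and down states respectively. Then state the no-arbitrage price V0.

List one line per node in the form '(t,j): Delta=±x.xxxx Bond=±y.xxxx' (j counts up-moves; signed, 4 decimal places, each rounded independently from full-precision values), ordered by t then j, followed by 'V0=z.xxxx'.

Since d<R<u, set p* = (R−d)/(u−d) = 0.7091; price each node as the discounted p*-expectation of its children.
Terminal values V(1,·): V(1,0)=0.0000, V(1,1)=157.3800
(0,0): S=129.0000. Δ = (V_up−V_dn)/(S_up−S_dn) = (157.3800−0.0000)/(157.3800−86.4300) = 2.2182. V = [p*·157.3800 + (1−p*)·0.0000]/1.06 = 105.2799. B = V − Δ·S = -180.8655.
Each (Δ,B) replicates both successor values, so the strategy is self-financing and V0 is arbitrage-free.

(0,0): Delta=2.2182 Bond=-180.8655
V0=105.2799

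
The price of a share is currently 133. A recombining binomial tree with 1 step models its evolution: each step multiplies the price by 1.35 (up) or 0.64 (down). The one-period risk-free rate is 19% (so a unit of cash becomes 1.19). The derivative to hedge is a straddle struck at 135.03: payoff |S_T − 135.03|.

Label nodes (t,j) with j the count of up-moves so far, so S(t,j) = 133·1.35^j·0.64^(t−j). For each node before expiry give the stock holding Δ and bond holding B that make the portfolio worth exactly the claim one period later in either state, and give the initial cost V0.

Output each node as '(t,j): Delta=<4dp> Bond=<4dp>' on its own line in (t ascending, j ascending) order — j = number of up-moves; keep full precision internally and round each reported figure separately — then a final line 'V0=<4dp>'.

Risk-neutral probability p* = (R−d)/(u−d) = (1.19−0.64)/(1.35−0.64) = 0.7746.
Terminal values V(1,·): V(1,0)=49.9100, V(1,1)=44.5200
  t=0,j=0: stock 133.0000 → up 179.5500 (V=44.5200), down 85.1200 (V=49.9100). Price 38.4325; hedge Δ=-0.0571, bond B=46.0240.
Each (Δ,B) replicates both successor values, so the strategy is self-financing and V0 is arbitrage-free.

(0,0): Delta=-0.0571 Bond=46.0240
V0=38.4325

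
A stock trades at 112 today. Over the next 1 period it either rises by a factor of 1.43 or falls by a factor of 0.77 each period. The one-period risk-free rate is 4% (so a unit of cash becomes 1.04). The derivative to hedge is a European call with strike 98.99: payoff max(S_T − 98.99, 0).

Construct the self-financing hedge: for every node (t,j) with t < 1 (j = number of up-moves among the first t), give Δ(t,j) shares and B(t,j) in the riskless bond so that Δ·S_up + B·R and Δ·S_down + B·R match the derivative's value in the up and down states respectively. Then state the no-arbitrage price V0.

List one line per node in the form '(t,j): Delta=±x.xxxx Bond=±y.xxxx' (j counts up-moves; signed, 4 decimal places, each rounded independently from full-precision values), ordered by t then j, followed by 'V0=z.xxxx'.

(0,0): Delta=0.8275 Bond=-68.6202
V0=24.0616

Since d<R<u, set p* = (R−d)/(u−d) = 0.4091; price each node as the discounted p*-expectation of its children.
Terminal values V(1,·): V(1,0)=0.0000, V(1,1)=61.1700
  t=0,j=0: stock 112.0000 → up 160.1600 (V=61.1700), down 86.2400 (V=0.0000). Price 24.0616; hedge Δ=0.8275, bond B=-68.6202.
Check: Δ(0,0)·S0 + B(0,0) = 24.0616 = V0.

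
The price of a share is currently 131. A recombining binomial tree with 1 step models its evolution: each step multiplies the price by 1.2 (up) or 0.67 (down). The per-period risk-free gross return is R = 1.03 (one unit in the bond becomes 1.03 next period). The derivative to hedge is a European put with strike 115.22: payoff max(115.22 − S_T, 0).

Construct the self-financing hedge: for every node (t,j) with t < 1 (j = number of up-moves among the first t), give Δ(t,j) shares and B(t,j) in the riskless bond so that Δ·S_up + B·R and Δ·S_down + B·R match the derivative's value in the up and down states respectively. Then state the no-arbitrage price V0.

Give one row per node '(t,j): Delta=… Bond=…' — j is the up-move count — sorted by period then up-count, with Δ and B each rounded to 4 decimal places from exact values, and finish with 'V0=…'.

(0,0): Delta=-0.3954 Bond=60.3407
V0=8.5483

Since d<R<u, set p* = (R−d)/(u−d) = 0.6792; price each node as the discounted p*-expectation of its children.
Terminal values V(1,·): V(1,0)=27.4500, V(1,1)=0.0000
(0,0): S=131.0000. Δ = (V_up−V_dn)/(S_up−S_dn) = (0.0000−27.4500)/(157.2000−87.7700) = -0.3954. V = [p*·0.0000 + (1−p*)·27.4500]/1.03 = 8.5483. B = V − Δ·S = 60.3407.
Each (Δ,B) replicates both successor values, so the strategy is self-financing and V0 is arbitrage-free.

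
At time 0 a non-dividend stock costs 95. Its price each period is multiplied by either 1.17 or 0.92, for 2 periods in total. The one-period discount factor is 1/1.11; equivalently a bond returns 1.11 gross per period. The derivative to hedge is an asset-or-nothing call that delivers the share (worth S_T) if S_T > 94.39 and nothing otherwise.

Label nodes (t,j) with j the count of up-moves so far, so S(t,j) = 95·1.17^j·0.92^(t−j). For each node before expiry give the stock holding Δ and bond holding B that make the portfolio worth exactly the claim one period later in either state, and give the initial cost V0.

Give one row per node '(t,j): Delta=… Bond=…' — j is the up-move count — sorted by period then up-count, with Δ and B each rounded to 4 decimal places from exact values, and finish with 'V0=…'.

No-arbitrage ⇒ martingale measure with p* = (R−d)/(u−d) = 0.7600.
Terminal payoffs: V(2,0)=0.0000, V(2,1)=102.2580, V(2,2)=130.0455
Node (1,0) S=87.4000: V=(p*·102.2580+(1−p*)·0.0000)/1.11=70.0145; Δ=(102.2580−0.0000)/(102.2580−80.4080)=4.6800; B=V−Δ·S=-339.0175
Node (1,1) S=111.1500: V=(p*·130.0455+(1−p*)·102.2580)/1.11=111.1500; Δ=(130.0455−102.2580)/(130.0455−102.2580)=1.0000; B=V−Δ·S=0.0000
Node (0,0) S=95.0000: V=(p*·111.1500+(1−p*)·70.0145)/1.11=91.2410; Δ=(111.1500−70.0145)/(111.1500−87.4000)=1.7320; B=V−Δ·S=-73.3011
The time-0 hedge costs 91.2410, which is the no-arbitrage price.

(0,0): Delta=1.7320 Bond=-73.3011
(1,0): Delta=4.6800 Bond=-339.0175
(1,1): Delta=1.0000 Bond=0.0000
V0=91.2410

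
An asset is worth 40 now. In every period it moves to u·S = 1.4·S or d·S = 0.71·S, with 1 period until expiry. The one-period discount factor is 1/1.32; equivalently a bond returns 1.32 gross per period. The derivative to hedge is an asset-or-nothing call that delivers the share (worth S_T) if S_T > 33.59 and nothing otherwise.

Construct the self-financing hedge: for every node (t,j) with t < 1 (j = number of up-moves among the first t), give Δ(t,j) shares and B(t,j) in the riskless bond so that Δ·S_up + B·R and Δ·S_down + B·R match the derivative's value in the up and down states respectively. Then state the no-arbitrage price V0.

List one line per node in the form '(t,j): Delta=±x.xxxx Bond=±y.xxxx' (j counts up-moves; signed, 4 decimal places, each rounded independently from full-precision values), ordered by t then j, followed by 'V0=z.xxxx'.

(0,0): Delta=2.0290 Bond=-43.6539
V0=37.5055

Since d<R<u, set p* = (R−d)/(u−d) = 0.8841; price each node as the discounted p*-expectation of its children.
Terminal values V(1,·): V(1,0)=0.0000, V(1,1)=56.0000
(0,0): S=40.0000. Δ = (V_up−V_dn)/(S_up−S_dn) = (56.0000−0.0000)/(56.0000−28.4000) = 2.0290. V = [p*·56.0000 + (1−p*)·0.0000]/1.32 = 37.5055. B = V − Δ·S = -43.6539.
Root portfolio cost Δ·40+B reproduces V0=37.5055.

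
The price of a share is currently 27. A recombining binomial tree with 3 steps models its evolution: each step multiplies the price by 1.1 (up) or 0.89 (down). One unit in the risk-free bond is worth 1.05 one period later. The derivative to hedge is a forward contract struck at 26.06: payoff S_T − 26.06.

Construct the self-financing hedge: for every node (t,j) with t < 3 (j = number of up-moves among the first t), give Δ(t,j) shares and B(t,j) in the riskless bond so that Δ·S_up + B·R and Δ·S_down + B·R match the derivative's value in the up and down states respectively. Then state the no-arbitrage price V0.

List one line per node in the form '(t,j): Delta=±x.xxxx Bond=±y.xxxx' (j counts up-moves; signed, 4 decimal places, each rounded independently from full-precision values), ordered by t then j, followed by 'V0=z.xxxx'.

(0,0): Delta=1.0000 Bond=-22.5116
(1,0): Delta=1.0000 Bond=-23.6372
(1,1): Delta=1.0000 Bond=-23.6372
(2,0): Delta=1.0000 Bond=-24.8190
(2,1): Delta=1.0000 Bond=-24.8190
(2,2): Delta=1.0000 Bond=-24.8190
V0=4.4884

The replicating-portfolio and risk-neutral prices coincide; use p* = (1.05−0.89)/(1.1−0.89) = 0.7619 for the latter.
Terminal values V(3,·): V(3,0)=-7.0258, V(3,1)=-2.5346, V(3,2)=3.0163, V(3,3)=9.8770
Node (2,0) S=21.3867: V=(p*·-2.5346+(1−p*)·-7.0258)/1.05=-3.4323; Δ=(-2.5346−-7.0258)/(23.5254−19.0342)=1.0000; B=V−Δ·S=-24.8190
Node (2,1) S=26.4330: V=(p*·3.0163+(1−p*)·-2.5346)/1.05=1.6140; Δ=(3.0163−-2.5346)/(29.0763−23.5254)=1.0000; B=V−Δ·S=-24.8190
Node (2,2) S=32.6700: V=(p*·9.8770+(1−p*)·3.0163)/1.05=7.8510; Δ=(9.8770−3.0163)/(35.9370−29.0763)=1.0000; B=V−Δ·S=-24.8190
Node (1,0) S=24.0300: V=(p*·1.6140+(1−p*)·-3.4323)/1.05=0.3928; Δ=(1.6140−-3.4323)/(26.4330−21.3867)=1.0000; B=V−Δ·S=-23.6372
Node (1,1) S=29.7000: V=(p*·7.8510+(1−p*)·1.6140)/1.05=6.0628; Δ=(7.8510−1.6140)/(32.6700−26.4330)=1.0000; B=V−Δ·S=-23.6372
Node (0,0) S=27.0000: V=(p*·6.0628+(1−p*)·0.3928)/1.05=4.4884; Δ=(6.0628−0.3928)/(29.7000−24.0300)=1.0000; B=V−Δ·S=-22.5116
Self-financing check: at every node Δ·S+B equals the discounted successor values.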